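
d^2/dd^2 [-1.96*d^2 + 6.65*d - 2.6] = -3.92000000000000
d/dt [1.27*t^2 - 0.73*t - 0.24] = 2.54*t - 0.73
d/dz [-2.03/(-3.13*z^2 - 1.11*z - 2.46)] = (-12.7078*z - 2.2533)/(3.13*z^2 + 1.11*z + 2.46)^2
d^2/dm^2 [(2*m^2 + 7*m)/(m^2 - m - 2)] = 6*(3*m^3 + 4*m^2 + 14*m - 2)/(m^6 - 3*m^5 - 3*m^4 + 11*m^3 + 6*m^2 - 12*m - 8)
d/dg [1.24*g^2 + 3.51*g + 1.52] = 2.48*g + 3.51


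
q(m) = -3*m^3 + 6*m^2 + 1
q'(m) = -9*m^2 + 12*m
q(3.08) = -29.74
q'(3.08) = -48.42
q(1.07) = 4.19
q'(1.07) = 2.54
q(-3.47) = 198.59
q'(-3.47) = -150.01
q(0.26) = 1.35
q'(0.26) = 2.51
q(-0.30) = 1.62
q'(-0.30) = -4.41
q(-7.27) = 1470.84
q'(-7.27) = -562.92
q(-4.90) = 498.01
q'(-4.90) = -274.89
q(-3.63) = 223.56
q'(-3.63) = -162.15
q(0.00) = 1.00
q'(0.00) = 0.00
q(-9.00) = 2674.00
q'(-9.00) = -837.00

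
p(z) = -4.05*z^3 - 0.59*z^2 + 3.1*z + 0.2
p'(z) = -12.15*z^2 - 1.18*z + 3.1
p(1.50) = -10.15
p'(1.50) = -26.01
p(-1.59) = 10.06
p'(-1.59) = -25.74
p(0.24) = 0.85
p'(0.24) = 2.12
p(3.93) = -242.56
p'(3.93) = -189.19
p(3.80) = -218.77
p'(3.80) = -176.83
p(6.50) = -1116.81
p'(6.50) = -517.91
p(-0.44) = -0.93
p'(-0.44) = 1.27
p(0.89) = -0.36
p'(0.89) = -7.57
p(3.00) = -105.16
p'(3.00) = -109.79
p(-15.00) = 13489.70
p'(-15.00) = -2712.95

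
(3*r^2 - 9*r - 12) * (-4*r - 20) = -12*r^3 - 24*r^2 + 228*r + 240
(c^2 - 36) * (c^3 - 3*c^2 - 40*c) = c^5 - 3*c^4 - 76*c^3 + 108*c^2 + 1440*c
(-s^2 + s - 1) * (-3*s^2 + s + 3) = 3*s^4 - 4*s^3 + s^2 + 2*s - 3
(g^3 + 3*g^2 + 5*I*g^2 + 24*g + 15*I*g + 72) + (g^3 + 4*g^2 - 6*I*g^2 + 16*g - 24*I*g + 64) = 2*g^3 + 7*g^2 - I*g^2 + 40*g - 9*I*g + 136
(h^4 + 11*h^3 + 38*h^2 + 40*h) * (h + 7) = h^5 + 18*h^4 + 115*h^3 + 306*h^2 + 280*h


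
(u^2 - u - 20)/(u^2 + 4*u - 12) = (u^2 - u - 20)/(u^2 + 4*u - 12)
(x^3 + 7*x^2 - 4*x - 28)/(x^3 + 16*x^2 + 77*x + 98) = (x - 2)/(x + 7)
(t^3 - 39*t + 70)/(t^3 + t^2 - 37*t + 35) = (t - 2)/(t - 1)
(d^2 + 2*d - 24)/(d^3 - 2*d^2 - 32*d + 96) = 1/(d - 4)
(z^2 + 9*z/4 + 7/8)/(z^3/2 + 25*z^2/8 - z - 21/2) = (8*z^2 + 18*z + 7)/(4*z^3 + 25*z^2 - 8*z - 84)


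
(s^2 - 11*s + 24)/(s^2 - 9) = (s - 8)/(s + 3)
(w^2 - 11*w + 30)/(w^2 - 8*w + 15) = (w - 6)/(w - 3)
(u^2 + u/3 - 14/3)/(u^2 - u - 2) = (u + 7/3)/(u + 1)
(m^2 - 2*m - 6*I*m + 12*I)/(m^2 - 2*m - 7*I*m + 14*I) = (m - 6*I)/(m - 7*I)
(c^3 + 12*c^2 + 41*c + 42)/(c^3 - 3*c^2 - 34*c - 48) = (c + 7)/(c - 8)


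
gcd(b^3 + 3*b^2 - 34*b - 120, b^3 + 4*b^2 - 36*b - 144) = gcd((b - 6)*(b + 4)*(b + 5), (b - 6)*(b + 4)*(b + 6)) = b^2 - 2*b - 24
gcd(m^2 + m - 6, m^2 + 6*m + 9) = m + 3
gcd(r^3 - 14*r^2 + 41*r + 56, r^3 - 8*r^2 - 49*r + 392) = r^2 - 15*r + 56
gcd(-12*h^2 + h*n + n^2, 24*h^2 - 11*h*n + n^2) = 3*h - n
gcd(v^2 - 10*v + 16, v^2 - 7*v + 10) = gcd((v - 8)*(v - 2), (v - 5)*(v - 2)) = v - 2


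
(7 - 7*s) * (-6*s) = 42*s^2 - 42*s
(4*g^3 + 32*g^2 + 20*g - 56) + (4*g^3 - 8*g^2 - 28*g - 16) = 8*g^3 + 24*g^2 - 8*g - 72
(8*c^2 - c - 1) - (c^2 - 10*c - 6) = 7*c^2 + 9*c + 5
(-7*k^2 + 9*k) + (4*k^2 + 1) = -3*k^2 + 9*k + 1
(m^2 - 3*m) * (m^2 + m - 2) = m^4 - 2*m^3 - 5*m^2 + 6*m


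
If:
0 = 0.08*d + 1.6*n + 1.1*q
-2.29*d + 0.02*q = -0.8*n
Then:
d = -0.227467811158798*q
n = -0.67612660944206*q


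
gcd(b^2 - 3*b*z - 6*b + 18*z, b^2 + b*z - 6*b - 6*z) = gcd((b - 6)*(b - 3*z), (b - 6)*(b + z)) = b - 6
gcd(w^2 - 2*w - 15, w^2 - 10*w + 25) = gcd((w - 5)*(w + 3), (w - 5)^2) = w - 5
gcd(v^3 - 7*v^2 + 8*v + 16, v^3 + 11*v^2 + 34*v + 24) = v + 1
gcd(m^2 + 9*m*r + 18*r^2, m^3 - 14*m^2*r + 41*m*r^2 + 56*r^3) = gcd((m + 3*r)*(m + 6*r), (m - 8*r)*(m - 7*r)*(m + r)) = 1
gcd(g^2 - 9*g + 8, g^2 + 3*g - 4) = g - 1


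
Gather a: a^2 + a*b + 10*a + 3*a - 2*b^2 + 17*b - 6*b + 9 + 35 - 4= a^2 + a*(b + 13) - 2*b^2 + 11*b + 40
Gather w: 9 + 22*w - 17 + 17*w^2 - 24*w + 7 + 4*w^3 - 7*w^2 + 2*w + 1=4*w^3 + 10*w^2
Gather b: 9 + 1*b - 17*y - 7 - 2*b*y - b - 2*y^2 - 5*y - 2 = -2*b*y - 2*y^2 - 22*y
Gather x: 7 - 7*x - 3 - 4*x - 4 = -11*x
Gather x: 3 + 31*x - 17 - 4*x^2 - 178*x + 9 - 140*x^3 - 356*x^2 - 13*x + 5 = -140*x^3 - 360*x^2 - 160*x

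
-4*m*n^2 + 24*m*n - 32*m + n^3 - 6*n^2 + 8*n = (-4*m + n)*(n - 4)*(n - 2)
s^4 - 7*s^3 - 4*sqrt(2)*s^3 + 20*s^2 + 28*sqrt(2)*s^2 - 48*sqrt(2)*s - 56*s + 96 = (s - 4)*(s - 3)*(s - 2*sqrt(2))^2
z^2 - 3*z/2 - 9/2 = (z - 3)*(z + 3/2)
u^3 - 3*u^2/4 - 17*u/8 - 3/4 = (u - 2)*(u + 1/2)*(u + 3/4)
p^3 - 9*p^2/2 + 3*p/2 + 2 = (p - 4)*(p - 1)*(p + 1/2)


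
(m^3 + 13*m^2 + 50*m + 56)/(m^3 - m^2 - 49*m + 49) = (m^2 + 6*m + 8)/(m^2 - 8*m + 7)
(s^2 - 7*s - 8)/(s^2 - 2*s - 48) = (s + 1)/(s + 6)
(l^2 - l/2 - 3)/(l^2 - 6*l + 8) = (l + 3/2)/(l - 4)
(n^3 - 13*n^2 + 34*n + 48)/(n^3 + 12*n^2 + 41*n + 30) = (n^2 - 14*n + 48)/(n^2 + 11*n + 30)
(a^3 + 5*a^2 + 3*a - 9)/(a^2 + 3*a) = a + 2 - 3/a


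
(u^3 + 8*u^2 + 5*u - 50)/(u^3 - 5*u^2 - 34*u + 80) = (u + 5)/(u - 8)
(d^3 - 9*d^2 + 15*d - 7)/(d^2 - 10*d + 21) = (d^2 - 2*d + 1)/(d - 3)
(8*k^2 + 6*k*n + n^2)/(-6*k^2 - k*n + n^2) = (-4*k - n)/(3*k - n)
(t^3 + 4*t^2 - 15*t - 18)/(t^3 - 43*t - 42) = (t - 3)/(t - 7)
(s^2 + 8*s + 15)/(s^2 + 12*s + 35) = (s + 3)/(s + 7)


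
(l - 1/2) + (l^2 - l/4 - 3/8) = l^2 + 3*l/4 - 7/8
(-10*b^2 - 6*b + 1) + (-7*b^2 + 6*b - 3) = -17*b^2 - 2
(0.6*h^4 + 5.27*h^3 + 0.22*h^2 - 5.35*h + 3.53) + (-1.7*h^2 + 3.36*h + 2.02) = 0.6*h^4 + 5.27*h^3 - 1.48*h^2 - 1.99*h + 5.55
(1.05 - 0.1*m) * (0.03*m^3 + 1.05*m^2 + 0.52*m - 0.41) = -0.003*m^4 - 0.0735*m^3 + 1.0505*m^2 + 0.587*m - 0.4305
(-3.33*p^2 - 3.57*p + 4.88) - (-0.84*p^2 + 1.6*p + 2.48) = -2.49*p^2 - 5.17*p + 2.4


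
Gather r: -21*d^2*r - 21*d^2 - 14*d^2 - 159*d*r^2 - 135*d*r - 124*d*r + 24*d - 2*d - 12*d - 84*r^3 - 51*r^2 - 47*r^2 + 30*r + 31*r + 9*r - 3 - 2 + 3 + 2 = -35*d^2 + 10*d - 84*r^3 + r^2*(-159*d - 98) + r*(-21*d^2 - 259*d + 70)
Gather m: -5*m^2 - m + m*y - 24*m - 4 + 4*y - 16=-5*m^2 + m*(y - 25) + 4*y - 20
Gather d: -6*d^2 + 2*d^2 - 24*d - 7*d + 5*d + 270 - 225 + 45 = -4*d^2 - 26*d + 90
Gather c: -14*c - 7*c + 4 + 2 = 6 - 21*c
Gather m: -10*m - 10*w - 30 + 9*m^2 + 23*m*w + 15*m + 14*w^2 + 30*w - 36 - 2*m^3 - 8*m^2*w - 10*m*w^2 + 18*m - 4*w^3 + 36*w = -2*m^3 + m^2*(9 - 8*w) + m*(-10*w^2 + 23*w + 23) - 4*w^3 + 14*w^2 + 56*w - 66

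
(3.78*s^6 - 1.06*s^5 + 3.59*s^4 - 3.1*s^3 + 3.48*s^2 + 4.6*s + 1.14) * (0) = 0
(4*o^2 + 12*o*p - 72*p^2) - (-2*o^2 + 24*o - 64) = 6*o^2 + 12*o*p - 24*o - 72*p^2 + 64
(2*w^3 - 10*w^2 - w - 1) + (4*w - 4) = 2*w^3 - 10*w^2 + 3*w - 5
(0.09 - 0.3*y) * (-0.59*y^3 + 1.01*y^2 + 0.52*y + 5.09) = 0.177*y^4 - 0.3561*y^3 - 0.0651*y^2 - 1.4802*y + 0.4581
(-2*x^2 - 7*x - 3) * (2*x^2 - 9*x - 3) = -4*x^4 + 4*x^3 + 63*x^2 + 48*x + 9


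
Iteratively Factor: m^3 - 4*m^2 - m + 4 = (m - 1)*(m^2 - 3*m - 4) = (m - 1)*(m + 1)*(m - 4)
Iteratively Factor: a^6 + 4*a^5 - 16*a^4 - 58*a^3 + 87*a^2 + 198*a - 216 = (a + 3)*(a^5 + a^4 - 19*a^3 - a^2 + 90*a - 72) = (a + 3)*(a + 4)*(a^4 - 3*a^3 - 7*a^2 + 27*a - 18) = (a - 1)*(a + 3)*(a + 4)*(a^3 - 2*a^2 - 9*a + 18) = (a - 1)*(a + 3)^2*(a + 4)*(a^2 - 5*a + 6) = (a - 2)*(a - 1)*(a + 3)^2*(a + 4)*(a - 3)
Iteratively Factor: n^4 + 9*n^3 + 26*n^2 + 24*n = (n + 4)*(n^3 + 5*n^2 + 6*n) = (n + 2)*(n + 4)*(n^2 + 3*n) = (n + 2)*(n + 3)*(n + 4)*(n)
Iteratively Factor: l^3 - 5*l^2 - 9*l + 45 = (l - 3)*(l^2 - 2*l - 15) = (l - 3)*(l + 3)*(l - 5)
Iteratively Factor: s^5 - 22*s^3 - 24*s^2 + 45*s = (s + 3)*(s^4 - 3*s^3 - 13*s^2 + 15*s) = (s + 3)^2*(s^3 - 6*s^2 + 5*s) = s*(s + 3)^2*(s^2 - 6*s + 5) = s*(s - 5)*(s + 3)^2*(s - 1)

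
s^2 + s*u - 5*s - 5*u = (s - 5)*(s + u)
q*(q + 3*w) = q^2 + 3*q*w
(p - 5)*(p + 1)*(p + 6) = p^3 + 2*p^2 - 29*p - 30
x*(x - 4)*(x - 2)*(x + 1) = x^4 - 5*x^3 + 2*x^2 + 8*x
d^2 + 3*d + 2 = (d + 1)*(d + 2)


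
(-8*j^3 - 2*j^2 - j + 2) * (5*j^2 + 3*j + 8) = -40*j^5 - 34*j^4 - 75*j^3 - 9*j^2 - 2*j + 16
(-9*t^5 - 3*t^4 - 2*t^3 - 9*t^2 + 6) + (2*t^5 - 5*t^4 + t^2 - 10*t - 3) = -7*t^5 - 8*t^4 - 2*t^3 - 8*t^2 - 10*t + 3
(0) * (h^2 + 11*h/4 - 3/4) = 0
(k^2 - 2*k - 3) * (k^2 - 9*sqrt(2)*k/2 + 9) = k^4 - 9*sqrt(2)*k^3/2 - 2*k^3 + 6*k^2 + 9*sqrt(2)*k^2 - 18*k + 27*sqrt(2)*k/2 - 27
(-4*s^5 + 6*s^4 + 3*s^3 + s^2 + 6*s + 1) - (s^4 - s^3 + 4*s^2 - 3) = -4*s^5 + 5*s^4 + 4*s^3 - 3*s^2 + 6*s + 4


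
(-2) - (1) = -3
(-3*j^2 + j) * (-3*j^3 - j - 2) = 9*j^5 - 3*j^4 + 3*j^3 + 5*j^2 - 2*j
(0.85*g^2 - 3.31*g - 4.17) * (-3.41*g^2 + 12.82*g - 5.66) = -2.8985*g^4 + 22.1841*g^3 - 33.0255*g^2 - 34.7248*g + 23.6022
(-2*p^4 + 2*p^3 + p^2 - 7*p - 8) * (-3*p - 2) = 6*p^5 - 2*p^4 - 7*p^3 + 19*p^2 + 38*p + 16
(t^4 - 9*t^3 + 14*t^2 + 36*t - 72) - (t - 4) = t^4 - 9*t^3 + 14*t^2 + 35*t - 68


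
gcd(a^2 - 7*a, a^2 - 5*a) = a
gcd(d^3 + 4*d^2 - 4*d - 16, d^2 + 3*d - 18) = 1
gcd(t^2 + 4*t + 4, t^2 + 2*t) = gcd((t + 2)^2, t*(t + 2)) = t + 2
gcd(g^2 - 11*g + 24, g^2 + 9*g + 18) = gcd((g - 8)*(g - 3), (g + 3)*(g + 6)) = 1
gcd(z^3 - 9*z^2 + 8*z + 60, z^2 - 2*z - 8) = z + 2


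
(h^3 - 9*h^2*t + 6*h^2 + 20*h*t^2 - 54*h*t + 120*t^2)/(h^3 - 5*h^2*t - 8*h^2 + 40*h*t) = (h^2 - 4*h*t + 6*h - 24*t)/(h*(h - 8))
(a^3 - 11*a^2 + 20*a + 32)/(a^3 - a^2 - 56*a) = (a^2 - 3*a - 4)/(a*(a + 7))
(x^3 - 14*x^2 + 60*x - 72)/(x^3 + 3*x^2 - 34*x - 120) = (x^2 - 8*x + 12)/(x^2 + 9*x + 20)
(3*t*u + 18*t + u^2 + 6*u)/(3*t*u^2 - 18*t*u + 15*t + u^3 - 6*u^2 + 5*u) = (u + 6)/(u^2 - 6*u + 5)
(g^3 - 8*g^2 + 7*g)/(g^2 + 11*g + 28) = g*(g^2 - 8*g + 7)/(g^2 + 11*g + 28)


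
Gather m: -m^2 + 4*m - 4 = -m^2 + 4*m - 4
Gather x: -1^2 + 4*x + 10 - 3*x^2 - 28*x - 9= -3*x^2 - 24*x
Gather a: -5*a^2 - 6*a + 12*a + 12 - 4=-5*a^2 + 6*a + 8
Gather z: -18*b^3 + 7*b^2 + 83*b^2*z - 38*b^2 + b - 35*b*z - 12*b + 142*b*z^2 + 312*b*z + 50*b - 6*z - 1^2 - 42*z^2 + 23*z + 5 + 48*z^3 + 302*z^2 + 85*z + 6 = -18*b^3 - 31*b^2 + 39*b + 48*z^3 + z^2*(142*b + 260) + z*(83*b^2 + 277*b + 102) + 10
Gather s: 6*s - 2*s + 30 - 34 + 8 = 4*s + 4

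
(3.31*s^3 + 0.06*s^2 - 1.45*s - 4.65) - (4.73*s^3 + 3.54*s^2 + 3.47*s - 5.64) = -1.42*s^3 - 3.48*s^2 - 4.92*s + 0.989999999999999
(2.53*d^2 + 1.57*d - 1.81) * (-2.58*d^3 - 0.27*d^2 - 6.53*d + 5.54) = -6.5274*d^5 - 4.7337*d^4 - 12.275*d^3 + 4.2528*d^2 + 20.5171*d - 10.0274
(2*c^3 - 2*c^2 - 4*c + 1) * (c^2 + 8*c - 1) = 2*c^5 + 14*c^4 - 22*c^3 - 29*c^2 + 12*c - 1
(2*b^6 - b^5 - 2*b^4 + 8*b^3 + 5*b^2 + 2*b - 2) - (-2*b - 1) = 2*b^6 - b^5 - 2*b^4 + 8*b^3 + 5*b^2 + 4*b - 1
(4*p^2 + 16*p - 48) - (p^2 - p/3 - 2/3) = 3*p^2 + 49*p/3 - 142/3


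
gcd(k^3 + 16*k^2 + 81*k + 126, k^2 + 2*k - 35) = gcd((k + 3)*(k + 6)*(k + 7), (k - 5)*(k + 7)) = k + 7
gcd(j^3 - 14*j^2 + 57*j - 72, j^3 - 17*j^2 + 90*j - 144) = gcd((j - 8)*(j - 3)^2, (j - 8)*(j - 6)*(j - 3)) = j^2 - 11*j + 24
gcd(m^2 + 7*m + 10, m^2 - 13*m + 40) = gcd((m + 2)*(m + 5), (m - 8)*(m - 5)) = 1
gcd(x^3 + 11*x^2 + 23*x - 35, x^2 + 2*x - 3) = x - 1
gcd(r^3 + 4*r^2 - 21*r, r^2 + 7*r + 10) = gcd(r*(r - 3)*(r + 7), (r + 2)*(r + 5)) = 1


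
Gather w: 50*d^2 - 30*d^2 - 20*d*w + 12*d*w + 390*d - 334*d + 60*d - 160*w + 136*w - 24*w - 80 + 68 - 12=20*d^2 + 116*d + w*(-8*d - 48) - 24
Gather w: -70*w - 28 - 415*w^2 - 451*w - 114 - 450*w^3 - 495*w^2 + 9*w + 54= -450*w^3 - 910*w^2 - 512*w - 88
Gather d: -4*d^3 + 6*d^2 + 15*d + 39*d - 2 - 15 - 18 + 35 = -4*d^3 + 6*d^2 + 54*d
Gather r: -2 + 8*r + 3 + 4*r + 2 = 12*r + 3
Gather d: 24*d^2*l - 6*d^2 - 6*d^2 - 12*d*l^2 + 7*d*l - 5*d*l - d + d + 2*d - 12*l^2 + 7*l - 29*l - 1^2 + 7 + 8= d^2*(24*l - 12) + d*(-12*l^2 + 2*l + 2) - 12*l^2 - 22*l + 14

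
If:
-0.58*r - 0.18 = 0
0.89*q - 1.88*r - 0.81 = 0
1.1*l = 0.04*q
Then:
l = 0.01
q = 0.25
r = -0.31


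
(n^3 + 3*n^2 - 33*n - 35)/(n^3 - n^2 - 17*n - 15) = (n + 7)/(n + 3)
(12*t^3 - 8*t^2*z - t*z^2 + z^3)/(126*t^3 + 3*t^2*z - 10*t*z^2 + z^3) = (4*t^2 - 4*t*z + z^2)/(42*t^2 - 13*t*z + z^2)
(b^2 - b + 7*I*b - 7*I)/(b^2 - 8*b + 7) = (b + 7*I)/(b - 7)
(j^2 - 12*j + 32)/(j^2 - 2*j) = (j^2 - 12*j + 32)/(j*(j - 2))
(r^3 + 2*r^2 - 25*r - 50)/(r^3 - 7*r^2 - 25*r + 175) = (r + 2)/(r - 7)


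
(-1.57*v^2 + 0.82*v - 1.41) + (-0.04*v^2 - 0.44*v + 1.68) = -1.61*v^2 + 0.38*v + 0.27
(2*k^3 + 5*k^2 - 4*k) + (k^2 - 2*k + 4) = 2*k^3 + 6*k^2 - 6*k + 4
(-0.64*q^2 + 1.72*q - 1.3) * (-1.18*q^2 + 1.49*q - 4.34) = 0.7552*q^4 - 2.9832*q^3 + 6.8744*q^2 - 9.4018*q + 5.642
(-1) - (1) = -2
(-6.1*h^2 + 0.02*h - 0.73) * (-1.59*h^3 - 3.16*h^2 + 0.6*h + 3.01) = 9.699*h^5 + 19.2442*h^4 - 2.5625*h^3 - 16.0422*h^2 - 0.3778*h - 2.1973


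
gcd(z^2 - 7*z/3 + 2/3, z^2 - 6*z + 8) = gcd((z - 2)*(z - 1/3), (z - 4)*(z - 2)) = z - 2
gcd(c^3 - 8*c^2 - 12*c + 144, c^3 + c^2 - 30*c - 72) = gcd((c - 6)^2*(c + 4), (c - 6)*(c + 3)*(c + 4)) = c^2 - 2*c - 24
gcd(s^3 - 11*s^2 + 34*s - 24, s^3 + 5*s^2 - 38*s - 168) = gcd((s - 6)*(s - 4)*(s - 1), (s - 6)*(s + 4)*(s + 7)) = s - 6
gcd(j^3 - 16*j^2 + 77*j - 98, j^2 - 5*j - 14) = j - 7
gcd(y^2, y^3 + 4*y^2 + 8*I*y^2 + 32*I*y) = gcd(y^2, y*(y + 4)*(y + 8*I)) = y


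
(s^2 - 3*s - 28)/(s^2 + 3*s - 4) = (s - 7)/(s - 1)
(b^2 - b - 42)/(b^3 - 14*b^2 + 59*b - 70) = (b + 6)/(b^2 - 7*b + 10)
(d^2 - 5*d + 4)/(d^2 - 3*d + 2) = (d - 4)/(d - 2)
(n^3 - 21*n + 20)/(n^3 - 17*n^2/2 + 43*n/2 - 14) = 2*(n + 5)/(2*n - 7)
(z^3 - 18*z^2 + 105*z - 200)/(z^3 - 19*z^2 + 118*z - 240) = (z - 5)/(z - 6)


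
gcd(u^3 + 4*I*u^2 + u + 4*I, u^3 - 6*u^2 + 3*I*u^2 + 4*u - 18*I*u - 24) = u^2 + 3*I*u + 4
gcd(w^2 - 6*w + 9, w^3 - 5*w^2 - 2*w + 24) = w - 3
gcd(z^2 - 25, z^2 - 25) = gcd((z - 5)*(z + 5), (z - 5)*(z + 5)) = z^2 - 25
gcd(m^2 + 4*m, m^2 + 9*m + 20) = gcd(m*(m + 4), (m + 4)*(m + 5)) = m + 4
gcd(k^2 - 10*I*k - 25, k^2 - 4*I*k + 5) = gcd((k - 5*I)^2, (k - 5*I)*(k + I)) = k - 5*I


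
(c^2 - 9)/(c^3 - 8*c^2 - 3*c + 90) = (c - 3)/(c^2 - 11*c + 30)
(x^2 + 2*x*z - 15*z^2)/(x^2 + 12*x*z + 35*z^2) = (x - 3*z)/(x + 7*z)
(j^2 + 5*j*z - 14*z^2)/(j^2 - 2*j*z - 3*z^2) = (-j^2 - 5*j*z + 14*z^2)/(-j^2 + 2*j*z + 3*z^2)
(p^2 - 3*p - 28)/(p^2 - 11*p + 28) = (p + 4)/(p - 4)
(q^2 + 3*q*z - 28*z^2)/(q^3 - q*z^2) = (q^2 + 3*q*z - 28*z^2)/(q*(q^2 - z^2))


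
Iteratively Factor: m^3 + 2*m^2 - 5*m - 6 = (m + 1)*(m^2 + m - 6) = (m - 2)*(m + 1)*(m + 3)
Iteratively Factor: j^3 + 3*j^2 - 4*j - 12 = (j - 2)*(j^2 + 5*j + 6) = (j - 2)*(j + 3)*(j + 2)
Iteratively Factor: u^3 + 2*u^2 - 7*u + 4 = (u - 1)*(u^2 + 3*u - 4) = (u - 1)*(u + 4)*(u - 1)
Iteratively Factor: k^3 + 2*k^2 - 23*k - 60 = (k - 5)*(k^2 + 7*k + 12) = (k - 5)*(k + 3)*(k + 4)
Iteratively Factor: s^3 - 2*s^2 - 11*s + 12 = (s + 3)*(s^2 - 5*s + 4) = (s - 4)*(s + 3)*(s - 1)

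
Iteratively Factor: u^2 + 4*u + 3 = (u + 3)*(u + 1)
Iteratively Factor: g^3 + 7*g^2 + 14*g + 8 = (g + 2)*(g^2 + 5*g + 4) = (g + 2)*(g + 4)*(g + 1)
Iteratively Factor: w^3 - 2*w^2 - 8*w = (w + 2)*(w^2 - 4*w) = w*(w + 2)*(w - 4)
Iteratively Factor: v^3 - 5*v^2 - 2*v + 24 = (v - 4)*(v^2 - v - 6) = (v - 4)*(v + 2)*(v - 3)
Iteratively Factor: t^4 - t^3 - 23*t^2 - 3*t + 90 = (t - 2)*(t^3 + t^2 - 21*t - 45) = (t - 2)*(t + 3)*(t^2 - 2*t - 15) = (t - 5)*(t - 2)*(t + 3)*(t + 3)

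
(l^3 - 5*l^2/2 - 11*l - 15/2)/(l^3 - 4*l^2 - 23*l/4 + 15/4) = 2*(l + 1)/(2*l - 1)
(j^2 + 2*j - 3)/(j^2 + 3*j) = (j - 1)/j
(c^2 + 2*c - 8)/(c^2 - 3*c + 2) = (c + 4)/(c - 1)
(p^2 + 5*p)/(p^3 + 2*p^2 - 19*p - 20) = p/(p^2 - 3*p - 4)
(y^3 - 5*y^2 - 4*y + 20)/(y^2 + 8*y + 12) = (y^2 - 7*y + 10)/(y + 6)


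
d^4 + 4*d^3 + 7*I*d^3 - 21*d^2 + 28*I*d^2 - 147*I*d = d*(d - 3)*(d + 7)*(d + 7*I)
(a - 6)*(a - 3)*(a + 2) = a^3 - 7*a^2 + 36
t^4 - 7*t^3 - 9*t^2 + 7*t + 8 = (t - 8)*(t - 1)*(t + 1)^2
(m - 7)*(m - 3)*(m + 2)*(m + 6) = m^4 - 2*m^3 - 47*m^2 + 48*m + 252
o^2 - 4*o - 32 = (o - 8)*(o + 4)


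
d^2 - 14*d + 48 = (d - 8)*(d - 6)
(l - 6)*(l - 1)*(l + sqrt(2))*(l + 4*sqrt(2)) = l^4 - 7*l^3 + 5*sqrt(2)*l^3 - 35*sqrt(2)*l^2 + 14*l^2 - 56*l + 30*sqrt(2)*l + 48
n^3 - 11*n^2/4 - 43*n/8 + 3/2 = (n - 4)*(n - 1/4)*(n + 3/2)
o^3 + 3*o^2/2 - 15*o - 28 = (o - 4)*(o + 2)*(o + 7/2)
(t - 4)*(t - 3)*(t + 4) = t^3 - 3*t^2 - 16*t + 48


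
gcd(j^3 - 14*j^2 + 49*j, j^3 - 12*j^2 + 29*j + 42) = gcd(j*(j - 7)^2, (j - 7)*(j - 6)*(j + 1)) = j - 7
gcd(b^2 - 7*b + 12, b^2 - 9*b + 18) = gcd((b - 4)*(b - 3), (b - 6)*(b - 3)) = b - 3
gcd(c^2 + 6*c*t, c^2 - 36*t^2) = c + 6*t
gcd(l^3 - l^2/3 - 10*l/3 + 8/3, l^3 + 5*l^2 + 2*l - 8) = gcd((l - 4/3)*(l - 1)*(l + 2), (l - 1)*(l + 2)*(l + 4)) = l^2 + l - 2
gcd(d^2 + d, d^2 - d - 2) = d + 1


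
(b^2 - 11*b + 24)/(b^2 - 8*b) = (b - 3)/b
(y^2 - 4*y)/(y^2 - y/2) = 2*(y - 4)/(2*y - 1)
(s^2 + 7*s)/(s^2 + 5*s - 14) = s/(s - 2)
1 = 1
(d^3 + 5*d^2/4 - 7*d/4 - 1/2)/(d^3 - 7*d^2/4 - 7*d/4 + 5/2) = (4*d^2 + 9*d + 2)/(4*d^2 - 3*d - 10)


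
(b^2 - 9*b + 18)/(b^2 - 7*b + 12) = (b - 6)/(b - 4)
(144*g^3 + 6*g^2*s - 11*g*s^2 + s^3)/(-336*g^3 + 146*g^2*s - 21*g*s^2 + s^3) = (3*g + s)/(-7*g + s)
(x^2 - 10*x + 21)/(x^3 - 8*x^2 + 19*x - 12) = (x - 7)/(x^2 - 5*x + 4)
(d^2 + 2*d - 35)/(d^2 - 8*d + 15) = (d + 7)/(d - 3)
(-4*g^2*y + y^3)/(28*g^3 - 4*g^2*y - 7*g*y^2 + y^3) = y/(-7*g + y)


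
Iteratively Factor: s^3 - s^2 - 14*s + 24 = (s + 4)*(s^2 - 5*s + 6) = (s - 2)*(s + 4)*(s - 3)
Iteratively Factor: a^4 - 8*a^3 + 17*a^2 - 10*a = (a - 5)*(a^3 - 3*a^2 + 2*a) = a*(a - 5)*(a^2 - 3*a + 2) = a*(a - 5)*(a - 1)*(a - 2)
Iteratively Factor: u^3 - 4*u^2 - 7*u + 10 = (u + 2)*(u^2 - 6*u + 5) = (u - 5)*(u + 2)*(u - 1)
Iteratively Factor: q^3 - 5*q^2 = (q - 5)*(q^2) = q*(q - 5)*(q)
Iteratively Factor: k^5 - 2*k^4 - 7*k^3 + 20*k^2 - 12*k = (k)*(k^4 - 2*k^3 - 7*k^2 + 20*k - 12) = k*(k - 1)*(k^3 - k^2 - 8*k + 12) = k*(k - 2)*(k - 1)*(k^2 + k - 6) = k*(k - 2)*(k - 1)*(k + 3)*(k - 2)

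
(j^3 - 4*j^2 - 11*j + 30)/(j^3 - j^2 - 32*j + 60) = (j + 3)/(j + 6)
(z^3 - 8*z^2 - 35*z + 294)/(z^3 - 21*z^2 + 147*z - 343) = (z + 6)/(z - 7)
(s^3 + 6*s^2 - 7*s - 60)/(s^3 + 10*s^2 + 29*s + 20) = (s - 3)/(s + 1)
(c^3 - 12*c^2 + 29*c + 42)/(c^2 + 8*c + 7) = (c^2 - 13*c + 42)/(c + 7)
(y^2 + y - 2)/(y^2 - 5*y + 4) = (y + 2)/(y - 4)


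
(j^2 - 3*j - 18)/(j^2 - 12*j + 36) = (j + 3)/(j - 6)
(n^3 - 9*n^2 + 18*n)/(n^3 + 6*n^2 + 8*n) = (n^2 - 9*n + 18)/(n^2 + 6*n + 8)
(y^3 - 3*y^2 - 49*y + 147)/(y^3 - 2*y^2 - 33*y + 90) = (y^2 - 49)/(y^2 + y - 30)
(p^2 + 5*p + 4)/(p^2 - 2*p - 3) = (p + 4)/(p - 3)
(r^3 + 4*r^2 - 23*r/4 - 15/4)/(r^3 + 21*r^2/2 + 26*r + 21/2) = (2*r^2 + 7*r - 15)/(2*(r^2 + 10*r + 21))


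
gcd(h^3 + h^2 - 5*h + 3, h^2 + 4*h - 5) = h - 1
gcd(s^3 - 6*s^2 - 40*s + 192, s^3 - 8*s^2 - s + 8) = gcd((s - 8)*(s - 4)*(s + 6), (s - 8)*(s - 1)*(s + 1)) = s - 8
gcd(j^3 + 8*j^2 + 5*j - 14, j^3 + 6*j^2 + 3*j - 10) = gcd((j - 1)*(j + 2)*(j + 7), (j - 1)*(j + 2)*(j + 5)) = j^2 + j - 2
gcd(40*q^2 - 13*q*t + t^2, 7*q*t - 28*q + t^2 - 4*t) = 1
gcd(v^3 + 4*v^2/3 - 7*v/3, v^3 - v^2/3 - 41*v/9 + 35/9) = v^2 + 4*v/3 - 7/3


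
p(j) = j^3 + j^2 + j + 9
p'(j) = 3*j^2 + 2*j + 1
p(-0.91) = 8.16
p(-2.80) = -7.91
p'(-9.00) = 226.00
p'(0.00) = 1.00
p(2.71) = 38.96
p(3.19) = 54.83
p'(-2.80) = 18.92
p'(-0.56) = 0.82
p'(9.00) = 262.00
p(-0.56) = 8.58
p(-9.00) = -648.00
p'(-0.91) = 1.66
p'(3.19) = 37.91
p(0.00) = 9.00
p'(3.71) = 49.71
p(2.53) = 34.13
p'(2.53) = 25.26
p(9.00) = 828.00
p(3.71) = 77.54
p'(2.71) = 28.45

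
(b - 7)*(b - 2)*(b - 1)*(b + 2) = b^4 - 8*b^3 + 3*b^2 + 32*b - 28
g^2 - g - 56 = (g - 8)*(g + 7)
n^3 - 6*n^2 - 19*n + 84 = (n - 7)*(n - 3)*(n + 4)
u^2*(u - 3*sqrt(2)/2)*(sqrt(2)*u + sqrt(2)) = sqrt(2)*u^4 - 3*u^3 + sqrt(2)*u^3 - 3*u^2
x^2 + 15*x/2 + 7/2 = (x + 1/2)*(x + 7)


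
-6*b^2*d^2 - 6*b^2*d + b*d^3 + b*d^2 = d*(-6*b + d)*(b*d + b)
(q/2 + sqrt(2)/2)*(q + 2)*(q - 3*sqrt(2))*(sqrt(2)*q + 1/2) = sqrt(2)*q^4/2 - 7*q^3/4 + sqrt(2)*q^3 - 7*sqrt(2)*q^2/2 - 7*q^2/2 - 7*sqrt(2)*q - 3*q/2 - 3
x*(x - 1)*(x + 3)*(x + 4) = x^4 + 6*x^3 + 5*x^2 - 12*x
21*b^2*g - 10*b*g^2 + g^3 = g*(-7*b + g)*(-3*b + g)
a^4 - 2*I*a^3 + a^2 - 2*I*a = a*(a - 2*I)*(a - I)*(a + I)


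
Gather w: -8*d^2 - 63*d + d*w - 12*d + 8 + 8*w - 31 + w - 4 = -8*d^2 - 75*d + w*(d + 9) - 27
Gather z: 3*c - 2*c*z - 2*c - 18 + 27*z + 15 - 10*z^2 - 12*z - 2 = c - 10*z^2 + z*(15 - 2*c) - 5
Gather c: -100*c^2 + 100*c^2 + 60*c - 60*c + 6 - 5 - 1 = 0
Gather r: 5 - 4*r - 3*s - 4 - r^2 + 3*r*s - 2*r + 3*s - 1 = -r^2 + r*(3*s - 6)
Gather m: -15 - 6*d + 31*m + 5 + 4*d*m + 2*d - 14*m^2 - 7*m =-4*d - 14*m^2 + m*(4*d + 24) - 10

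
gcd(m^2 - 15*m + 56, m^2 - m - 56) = m - 8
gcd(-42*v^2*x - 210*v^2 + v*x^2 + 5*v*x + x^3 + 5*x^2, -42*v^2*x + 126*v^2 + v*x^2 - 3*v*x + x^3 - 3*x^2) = -42*v^2 + v*x + x^2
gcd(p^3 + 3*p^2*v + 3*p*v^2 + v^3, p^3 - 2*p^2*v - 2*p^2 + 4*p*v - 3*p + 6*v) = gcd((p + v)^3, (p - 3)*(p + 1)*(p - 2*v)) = 1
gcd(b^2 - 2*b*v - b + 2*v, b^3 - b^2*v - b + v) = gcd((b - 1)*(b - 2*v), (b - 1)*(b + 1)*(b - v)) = b - 1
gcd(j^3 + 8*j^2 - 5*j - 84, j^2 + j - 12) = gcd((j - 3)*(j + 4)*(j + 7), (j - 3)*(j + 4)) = j^2 + j - 12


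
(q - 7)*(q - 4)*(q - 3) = q^3 - 14*q^2 + 61*q - 84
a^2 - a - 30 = (a - 6)*(a + 5)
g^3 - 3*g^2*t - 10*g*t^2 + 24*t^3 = (g - 4*t)*(g - 2*t)*(g + 3*t)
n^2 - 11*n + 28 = (n - 7)*(n - 4)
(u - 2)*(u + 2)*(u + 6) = u^3 + 6*u^2 - 4*u - 24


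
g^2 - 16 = (g - 4)*(g + 4)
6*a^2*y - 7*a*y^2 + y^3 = y*(-6*a + y)*(-a + y)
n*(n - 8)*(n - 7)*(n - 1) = n^4 - 16*n^3 + 71*n^2 - 56*n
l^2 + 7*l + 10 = (l + 2)*(l + 5)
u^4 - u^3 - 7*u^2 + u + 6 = (u - 3)*(u - 1)*(u + 1)*(u + 2)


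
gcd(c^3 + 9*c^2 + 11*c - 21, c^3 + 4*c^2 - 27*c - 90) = c + 3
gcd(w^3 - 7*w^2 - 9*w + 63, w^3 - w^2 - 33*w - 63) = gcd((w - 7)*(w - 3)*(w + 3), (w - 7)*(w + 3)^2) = w^2 - 4*w - 21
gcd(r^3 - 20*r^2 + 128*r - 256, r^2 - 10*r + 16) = r - 8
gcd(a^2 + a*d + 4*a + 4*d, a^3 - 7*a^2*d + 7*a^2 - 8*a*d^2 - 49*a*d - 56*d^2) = a + d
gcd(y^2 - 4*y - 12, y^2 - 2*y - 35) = 1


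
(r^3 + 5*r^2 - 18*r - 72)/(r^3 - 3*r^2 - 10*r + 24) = (r + 6)/(r - 2)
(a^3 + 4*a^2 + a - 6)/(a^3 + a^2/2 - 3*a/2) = 2*(a^2 + 5*a + 6)/(a*(2*a + 3))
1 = 1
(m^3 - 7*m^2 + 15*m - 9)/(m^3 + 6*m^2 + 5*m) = (m^3 - 7*m^2 + 15*m - 9)/(m*(m^2 + 6*m + 5))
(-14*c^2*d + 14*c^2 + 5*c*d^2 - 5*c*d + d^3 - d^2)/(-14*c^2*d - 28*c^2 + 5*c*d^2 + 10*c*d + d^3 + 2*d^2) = (d - 1)/(d + 2)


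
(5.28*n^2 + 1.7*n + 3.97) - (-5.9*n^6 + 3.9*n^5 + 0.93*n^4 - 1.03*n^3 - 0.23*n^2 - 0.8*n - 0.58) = 5.9*n^6 - 3.9*n^5 - 0.93*n^4 + 1.03*n^3 + 5.51*n^2 + 2.5*n + 4.55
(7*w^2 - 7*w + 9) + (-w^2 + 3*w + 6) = 6*w^2 - 4*w + 15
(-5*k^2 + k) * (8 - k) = 5*k^3 - 41*k^2 + 8*k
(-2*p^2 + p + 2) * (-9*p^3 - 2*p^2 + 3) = 18*p^5 - 5*p^4 - 20*p^3 - 10*p^2 + 3*p + 6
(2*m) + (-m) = m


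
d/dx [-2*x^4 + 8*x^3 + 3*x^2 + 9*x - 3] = -8*x^3 + 24*x^2 + 6*x + 9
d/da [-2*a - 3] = -2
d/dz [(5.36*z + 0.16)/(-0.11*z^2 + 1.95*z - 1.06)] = (0.5896*z^2 + 0.0351999999999997*z - 5.9936)/(0.0121*z^4 - 0.429*z^3 + 4.0357*z^2 - 4.134*z + 1.1236)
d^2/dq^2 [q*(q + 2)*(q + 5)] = 6*q + 14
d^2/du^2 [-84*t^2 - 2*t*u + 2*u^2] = 4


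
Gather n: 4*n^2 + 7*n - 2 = 4*n^2 + 7*n - 2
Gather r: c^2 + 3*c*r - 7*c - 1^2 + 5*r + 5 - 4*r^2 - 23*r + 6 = c^2 - 7*c - 4*r^2 + r*(3*c - 18) + 10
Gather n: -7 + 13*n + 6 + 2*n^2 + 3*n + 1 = 2*n^2 + 16*n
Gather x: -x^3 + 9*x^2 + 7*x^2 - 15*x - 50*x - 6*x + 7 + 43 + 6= -x^3 + 16*x^2 - 71*x + 56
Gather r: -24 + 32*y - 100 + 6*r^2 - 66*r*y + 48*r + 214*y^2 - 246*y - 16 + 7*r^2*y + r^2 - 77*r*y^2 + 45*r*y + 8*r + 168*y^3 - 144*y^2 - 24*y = r^2*(7*y + 7) + r*(-77*y^2 - 21*y + 56) + 168*y^3 + 70*y^2 - 238*y - 140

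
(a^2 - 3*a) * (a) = a^3 - 3*a^2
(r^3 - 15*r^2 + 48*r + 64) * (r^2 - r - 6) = r^5 - 16*r^4 + 57*r^3 + 106*r^2 - 352*r - 384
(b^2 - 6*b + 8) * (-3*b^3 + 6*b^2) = -3*b^5 + 24*b^4 - 60*b^3 + 48*b^2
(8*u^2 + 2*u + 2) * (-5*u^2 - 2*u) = -40*u^4 - 26*u^3 - 14*u^2 - 4*u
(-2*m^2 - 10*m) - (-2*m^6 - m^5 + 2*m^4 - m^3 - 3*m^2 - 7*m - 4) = 2*m^6 + m^5 - 2*m^4 + m^3 + m^2 - 3*m + 4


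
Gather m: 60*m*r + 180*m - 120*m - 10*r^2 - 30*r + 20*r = m*(60*r + 60) - 10*r^2 - 10*r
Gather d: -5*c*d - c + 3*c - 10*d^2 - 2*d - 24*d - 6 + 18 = 2*c - 10*d^2 + d*(-5*c - 26) + 12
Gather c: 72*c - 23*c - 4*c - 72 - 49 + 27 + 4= 45*c - 90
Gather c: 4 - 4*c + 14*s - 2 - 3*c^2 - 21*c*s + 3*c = -3*c^2 + c*(-21*s - 1) + 14*s + 2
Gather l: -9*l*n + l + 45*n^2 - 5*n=l*(1 - 9*n) + 45*n^2 - 5*n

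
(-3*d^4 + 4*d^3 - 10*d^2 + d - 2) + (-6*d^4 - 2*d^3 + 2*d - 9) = -9*d^4 + 2*d^3 - 10*d^2 + 3*d - 11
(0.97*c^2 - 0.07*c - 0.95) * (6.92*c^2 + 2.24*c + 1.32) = 6.7124*c^4 + 1.6884*c^3 - 5.4504*c^2 - 2.2204*c - 1.254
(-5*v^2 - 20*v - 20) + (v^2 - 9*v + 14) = -4*v^2 - 29*v - 6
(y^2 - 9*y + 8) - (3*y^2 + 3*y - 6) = -2*y^2 - 12*y + 14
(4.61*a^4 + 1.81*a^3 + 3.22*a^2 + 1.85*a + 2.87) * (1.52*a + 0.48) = 7.0072*a^5 + 4.964*a^4 + 5.7632*a^3 + 4.3576*a^2 + 5.2504*a + 1.3776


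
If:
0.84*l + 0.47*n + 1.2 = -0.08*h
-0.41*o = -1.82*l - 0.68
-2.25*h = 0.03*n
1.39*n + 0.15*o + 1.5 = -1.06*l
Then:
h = -0.02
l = -2.37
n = 1.68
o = -8.85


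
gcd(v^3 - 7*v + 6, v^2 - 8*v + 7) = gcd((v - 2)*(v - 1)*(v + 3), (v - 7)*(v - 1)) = v - 1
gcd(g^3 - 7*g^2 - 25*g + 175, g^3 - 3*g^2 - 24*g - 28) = g - 7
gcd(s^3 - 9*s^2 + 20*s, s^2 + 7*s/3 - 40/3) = 1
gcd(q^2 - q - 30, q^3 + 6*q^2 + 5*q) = q + 5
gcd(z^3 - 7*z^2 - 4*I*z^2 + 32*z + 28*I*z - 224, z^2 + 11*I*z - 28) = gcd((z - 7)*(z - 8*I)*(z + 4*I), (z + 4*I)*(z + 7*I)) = z + 4*I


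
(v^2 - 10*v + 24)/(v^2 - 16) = (v - 6)/(v + 4)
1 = 1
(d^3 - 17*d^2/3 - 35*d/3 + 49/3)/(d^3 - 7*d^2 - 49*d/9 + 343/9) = 3*(d - 1)/(3*d - 7)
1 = 1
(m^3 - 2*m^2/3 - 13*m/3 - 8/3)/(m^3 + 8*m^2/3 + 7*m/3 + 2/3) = (3*m - 8)/(3*m + 2)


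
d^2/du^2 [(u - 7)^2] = 2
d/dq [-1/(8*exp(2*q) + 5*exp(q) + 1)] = (16*exp(q) + 5)*exp(q)/(8*exp(2*q) + 5*exp(q) + 1)^2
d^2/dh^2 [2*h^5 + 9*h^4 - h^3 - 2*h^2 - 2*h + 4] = 40*h^3 + 108*h^2 - 6*h - 4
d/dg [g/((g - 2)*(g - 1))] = (2 - g^2)/(g^4 - 6*g^3 + 13*g^2 - 12*g + 4)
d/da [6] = 0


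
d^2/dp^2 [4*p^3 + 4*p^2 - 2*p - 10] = 24*p + 8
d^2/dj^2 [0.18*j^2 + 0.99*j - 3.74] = 0.360000000000000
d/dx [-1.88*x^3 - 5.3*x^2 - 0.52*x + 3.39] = -5.64*x^2 - 10.6*x - 0.52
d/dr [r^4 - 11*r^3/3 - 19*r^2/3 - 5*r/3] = 4*r^3 - 11*r^2 - 38*r/3 - 5/3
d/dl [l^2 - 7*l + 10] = 2*l - 7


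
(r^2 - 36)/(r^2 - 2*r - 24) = (r + 6)/(r + 4)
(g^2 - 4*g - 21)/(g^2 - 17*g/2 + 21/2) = 2*(g + 3)/(2*g - 3)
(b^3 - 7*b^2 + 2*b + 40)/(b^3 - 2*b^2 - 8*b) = (b - 5)/b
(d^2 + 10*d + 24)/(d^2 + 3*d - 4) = (d + 6)/(d - 1)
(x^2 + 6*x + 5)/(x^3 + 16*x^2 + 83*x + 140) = (x + 1)/(x^2 + 11*x + 28)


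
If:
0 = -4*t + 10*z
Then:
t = 5*z/2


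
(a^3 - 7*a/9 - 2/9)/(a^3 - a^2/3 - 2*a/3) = (a + 1/3)/a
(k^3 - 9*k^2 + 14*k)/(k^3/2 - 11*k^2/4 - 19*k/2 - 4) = 4*k*(-k^2 + 9*k - 14)/(-2*k^3 + 11*k^2 + 38*k + 16)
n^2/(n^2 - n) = n/(n - 1)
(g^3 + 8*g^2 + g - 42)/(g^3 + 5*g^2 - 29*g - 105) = (g - 2)/(g - 5)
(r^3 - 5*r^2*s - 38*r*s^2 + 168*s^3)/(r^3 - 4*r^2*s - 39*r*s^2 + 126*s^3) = (r - 4*s)/(r - 3*s)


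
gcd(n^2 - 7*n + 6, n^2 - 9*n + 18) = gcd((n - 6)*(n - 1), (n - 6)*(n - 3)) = n - 6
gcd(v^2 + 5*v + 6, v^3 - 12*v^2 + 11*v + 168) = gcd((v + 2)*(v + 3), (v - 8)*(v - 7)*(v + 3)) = v + 3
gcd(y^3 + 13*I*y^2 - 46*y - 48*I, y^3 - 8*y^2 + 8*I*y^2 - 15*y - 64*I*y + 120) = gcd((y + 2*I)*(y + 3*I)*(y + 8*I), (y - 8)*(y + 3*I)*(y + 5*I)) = y + 3*I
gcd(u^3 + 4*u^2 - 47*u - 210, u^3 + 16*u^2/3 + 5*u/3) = u + 5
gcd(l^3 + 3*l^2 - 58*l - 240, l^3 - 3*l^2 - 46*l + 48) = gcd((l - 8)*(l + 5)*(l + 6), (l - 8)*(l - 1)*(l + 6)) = l^2 - 2*l - 48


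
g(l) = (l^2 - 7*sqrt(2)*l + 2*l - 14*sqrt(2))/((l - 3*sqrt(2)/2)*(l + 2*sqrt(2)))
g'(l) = (2*l - 7*sqrt(2) + 2)/((l - 3*sqrt(2)/2)*(l + 2*sqrt(2))) - (l^2 - 7*sqrt(2)*l + 2*l - 14*sqrt(2))/((l - 3*sqrt(2)/2)*(l + 2*sqrt(2))^2) - (l^2 - 7*sqrt(2)*l + 2*l - 14*sqrt(2))/((l - 3*sqrt(2)/2)^2*(l + 2*sqrt(2))) = (-4*l^2 + 15*sqrt(2)*l^2 - 24*l + 56*sqrt(2)*l + 4 + 84*sqrt(2))/(2*l^4 + 2*sqrt(2)*l^3 - 23*l^2 - 12*sqrt(2)*l + 72)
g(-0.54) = 2.50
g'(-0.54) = 1.32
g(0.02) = 3.33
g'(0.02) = 1.73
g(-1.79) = 0.60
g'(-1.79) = 2.40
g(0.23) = 3.73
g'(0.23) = 2.04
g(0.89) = 5.69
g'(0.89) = 4.43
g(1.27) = 8.09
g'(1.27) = 9.06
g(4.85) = -1.65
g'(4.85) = 0.91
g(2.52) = -15.64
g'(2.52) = 40.82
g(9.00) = -0.12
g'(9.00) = 0.15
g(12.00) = 0.20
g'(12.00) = 0.08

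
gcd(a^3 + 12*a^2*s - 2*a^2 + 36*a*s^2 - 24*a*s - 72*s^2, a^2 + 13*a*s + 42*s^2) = a + 6*s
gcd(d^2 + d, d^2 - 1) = d + 1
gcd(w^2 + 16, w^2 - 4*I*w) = w - 4*I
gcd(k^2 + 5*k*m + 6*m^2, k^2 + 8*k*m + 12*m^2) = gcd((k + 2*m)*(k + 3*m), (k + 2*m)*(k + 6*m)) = k + 2*m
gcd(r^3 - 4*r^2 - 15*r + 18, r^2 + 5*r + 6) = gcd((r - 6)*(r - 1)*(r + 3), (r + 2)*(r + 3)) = r + 3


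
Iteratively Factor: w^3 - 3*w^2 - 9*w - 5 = (w - 5)*(w^2 + 2*w + 1) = (w - 5)*(w + 1)*(w + 1)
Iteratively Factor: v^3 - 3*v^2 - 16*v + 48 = (v - 3)*(v^2 - 16) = (v - 3)*(v + 4)*(v - 4)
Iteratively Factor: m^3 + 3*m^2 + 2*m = (m + 2)*(m^2 + m) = m*(m + 2)*(m + 1)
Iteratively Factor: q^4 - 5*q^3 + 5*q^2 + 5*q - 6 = (q + 1)*(q^3 - 6*q^2 + 11*q - 6) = (q - 1)*(q + 1)*(q^2 - 5*q + 6) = (q - 3)*(q - 1)*(q + 1)*(q - 2)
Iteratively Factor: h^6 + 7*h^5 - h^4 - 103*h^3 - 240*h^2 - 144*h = (h - 4)*(h^5 + 11*h^4 + 43*h^3 + 69*h^2 + 36*h) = (h - 4)*(h + 3)*(h^4 + 8*h^3 + 19*h^2 + 12*h) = (h - 4)*(h + 1)*(h + 3)*(h^3 + 7*h^2 + 12*h) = (h - 4)*(h + 1)*(h + 3)^2*(h^2 + 4*h) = (h - 4)*(h + 1)*(h + 3)^2*(h + 4)*(h)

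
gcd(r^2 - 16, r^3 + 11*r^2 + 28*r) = r + 4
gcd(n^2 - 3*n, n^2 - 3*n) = n^2 - 3*n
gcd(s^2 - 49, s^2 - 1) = 1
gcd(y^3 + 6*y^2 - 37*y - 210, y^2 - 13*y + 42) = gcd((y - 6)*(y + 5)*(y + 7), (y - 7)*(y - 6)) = y - 6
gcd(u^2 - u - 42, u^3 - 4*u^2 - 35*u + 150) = u + 6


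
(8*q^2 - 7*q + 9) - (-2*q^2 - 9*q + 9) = 10*q^2 + 2*q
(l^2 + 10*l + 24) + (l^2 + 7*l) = 2*l^2 + 17*l + 24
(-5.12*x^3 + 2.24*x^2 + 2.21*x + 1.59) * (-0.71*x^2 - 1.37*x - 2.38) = 3.6352*x^5 + 5.424*x^4 + 7.5477*x^3 - 9.4878*x^2 - 7.4381*x - 3.7842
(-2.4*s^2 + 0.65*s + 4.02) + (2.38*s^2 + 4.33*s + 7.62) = -0.02*s^2 + 4.98*s + 11.64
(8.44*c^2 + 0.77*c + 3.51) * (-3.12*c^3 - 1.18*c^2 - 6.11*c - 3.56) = -26.3328*c^5 - 12.3616*c^4 - 63.4282*c^3 - 38.8929*c^2 - 24.1873*c - 12.4956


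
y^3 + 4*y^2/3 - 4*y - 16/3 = (y - 2)*(y + 4/3)*(y + 2)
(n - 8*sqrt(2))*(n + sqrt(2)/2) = n^2 - 15*sqrt(2)*n/2 - 8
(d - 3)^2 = d^2 - 6*d + 9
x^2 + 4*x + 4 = (x + 2)^2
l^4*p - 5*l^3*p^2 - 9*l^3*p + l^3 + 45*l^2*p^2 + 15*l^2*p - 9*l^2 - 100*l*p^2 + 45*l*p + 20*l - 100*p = (l - 5)*(l - 4)*(l - 5*p)*(l*p + 1)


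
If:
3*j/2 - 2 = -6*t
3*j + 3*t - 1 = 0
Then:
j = 0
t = 1/3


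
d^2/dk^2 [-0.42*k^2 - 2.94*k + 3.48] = -0.840000000000000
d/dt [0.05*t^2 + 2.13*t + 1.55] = 0.1*t + 2.13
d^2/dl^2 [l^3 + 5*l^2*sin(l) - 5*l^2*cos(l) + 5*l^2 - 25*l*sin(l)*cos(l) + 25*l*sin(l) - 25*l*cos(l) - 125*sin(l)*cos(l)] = 5*sqrt(2)*l^2*cos(l + pi/4) - 5*l*sin(l) + 50*l*sin(2*l) + 45*l*cos(l) + 6*l + 60*sin(l) + 250*sin(2*l) + 40*cos(l) - 50*cos(2*l) + 10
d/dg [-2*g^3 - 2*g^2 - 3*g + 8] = -6*g^2 - 4*g - 3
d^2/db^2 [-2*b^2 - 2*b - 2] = -4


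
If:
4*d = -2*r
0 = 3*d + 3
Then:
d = -1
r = 2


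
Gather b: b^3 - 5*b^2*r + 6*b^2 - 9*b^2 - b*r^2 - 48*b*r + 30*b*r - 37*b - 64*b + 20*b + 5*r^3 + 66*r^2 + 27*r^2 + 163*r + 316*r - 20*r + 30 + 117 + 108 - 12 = b^3 + b^2*(-5*r - 3) + b*(-r^2 - 18*r - 81) + 5*r^3 + 93*r^2 + 459*r + 243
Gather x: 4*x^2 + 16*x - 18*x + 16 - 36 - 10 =4*x^2 - 2*x - 30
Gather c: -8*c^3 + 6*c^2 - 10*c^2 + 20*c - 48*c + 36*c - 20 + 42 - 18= -8*c^3 - 4*c^2 + 8*c + 4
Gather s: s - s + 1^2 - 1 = 0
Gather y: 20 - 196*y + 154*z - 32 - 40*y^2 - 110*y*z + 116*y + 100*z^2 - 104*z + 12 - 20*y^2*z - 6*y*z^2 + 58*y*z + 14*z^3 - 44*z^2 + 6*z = y^2*(-20*z - 40) + y*(-6*z^2 - 52*z - 80) + 14*z^3 + 56*z^2 + 56*z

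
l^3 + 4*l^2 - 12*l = l*(l - 2)*(l + 6)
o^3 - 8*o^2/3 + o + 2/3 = (o - 2)*(o - 1)*(o + 1/3)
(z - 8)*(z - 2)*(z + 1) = z^3 - 9*z^2 + 6*z + 16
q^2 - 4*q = q*(q - 4)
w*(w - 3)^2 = w^3 - 6*w^2 + 9*w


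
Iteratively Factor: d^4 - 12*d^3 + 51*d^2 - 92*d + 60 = (d - 2)*(d^3 - 10*d^2 + 31*d - 30) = (d - 5)*(d - 2)*(d^2 - 5*d + 6) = (d - 5)*(d - 3)*(d - 2)*(d - 2)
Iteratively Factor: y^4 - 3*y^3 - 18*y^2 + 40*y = (y - 5)*(y^3 + 2*y^2 - 8*y) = (y - 5)*(y + 4)*(y^2 - 2*y) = (y - 5)*(y - 2)*(y + 4)*(y)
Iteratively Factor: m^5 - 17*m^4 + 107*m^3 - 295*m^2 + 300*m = (m - 5)*(m^4 - 12*m^3 + 47*m^2 - 60*m) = (m - 5)*(m - 3)*(m^3 - 9*m^2 + 20*m) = m*(m - 5)*(m - 3)*(m^2 - 9*m + 20) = m*(m - 5)^2*(m - 3)*(m - 4)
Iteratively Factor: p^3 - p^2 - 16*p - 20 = (p + 2)*(p^2 - 3*p - 10) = (p - 5)*(p + 2)*(p + 2)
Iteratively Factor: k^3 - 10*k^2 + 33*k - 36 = (k - 3)*(k^2 - 7*k + 12) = (k - 3)^2*(k - 4)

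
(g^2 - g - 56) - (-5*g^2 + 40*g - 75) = 6*g^2 - 41*g + 19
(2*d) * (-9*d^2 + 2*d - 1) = -18*d^3 + 4*d^2 - 2*d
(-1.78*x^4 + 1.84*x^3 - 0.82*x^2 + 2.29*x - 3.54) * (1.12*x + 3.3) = -1.9936*x^5 - 3.8132*x^4 + 5.1536*x^3 - 0.141199999999999*x^2 + 3.5922*x - 11.682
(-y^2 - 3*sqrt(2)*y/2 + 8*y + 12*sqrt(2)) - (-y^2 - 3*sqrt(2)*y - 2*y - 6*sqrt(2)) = 3*sqrt(2)*y/2 + 10*y + 18*sqrt(2)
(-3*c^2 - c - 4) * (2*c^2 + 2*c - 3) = -6*c^4 - 8*c^3 - c^2 - 5*c + 12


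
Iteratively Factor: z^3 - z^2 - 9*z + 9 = (z - 1)*(z^2 - 9) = (z - 1)*(z + 3)*(z - 3)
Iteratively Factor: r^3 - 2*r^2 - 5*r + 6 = (r + 2)*(r^2 - 4*r + 3) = (r - 3)*(r + 2)*(r - 1)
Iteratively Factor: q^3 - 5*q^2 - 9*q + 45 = (q - 3)*(q^2 - 2*q - 15) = (q - 3)*(q + 3)*(q - 5)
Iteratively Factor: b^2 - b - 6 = (b + 2)*(b - 3)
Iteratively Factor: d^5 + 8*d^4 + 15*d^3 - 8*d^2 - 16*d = (d)*(d^4 + 8*d^3 + 15*d^2 - 8*d - 16) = d*(d - 1)*(d^3 + 9*d^2 + 24*d + 16) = d*(d - 1)*(d + 4)*(d^2 + 5*d + 4) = d*(d - 1)*(d + 1)*(d + 4)*(d + 4)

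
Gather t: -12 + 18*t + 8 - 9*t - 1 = 9*t - 5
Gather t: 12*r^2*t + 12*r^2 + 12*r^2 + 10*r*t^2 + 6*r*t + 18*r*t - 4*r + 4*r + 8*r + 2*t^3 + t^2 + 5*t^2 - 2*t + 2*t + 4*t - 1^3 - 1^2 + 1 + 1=24*r^2 + 8*r + 2*t^3 + t^2*(10*r + 6) + t*(12*r^2 + 24*r + 4)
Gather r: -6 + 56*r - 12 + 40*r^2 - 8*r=40*r^2 + 48*r - 18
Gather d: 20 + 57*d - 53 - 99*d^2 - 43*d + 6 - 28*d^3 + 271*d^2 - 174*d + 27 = -28*d^3 + 172*d^2 - 160*d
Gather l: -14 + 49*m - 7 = 49*m - 21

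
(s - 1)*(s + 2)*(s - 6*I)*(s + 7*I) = s^4 + s^3 + I*s^3 + 40*s^2 + I*s^2 + 42*s - 2*I*s - 84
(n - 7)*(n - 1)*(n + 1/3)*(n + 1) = n^4 - 20*n^3/3 - 10*n^2/3 + 20*n/3 + 7/3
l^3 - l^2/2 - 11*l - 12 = (l - 4)*(l + 3/2)*(l + 2)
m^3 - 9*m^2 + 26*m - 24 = (m - 4)*(m - 3)*(m - 2)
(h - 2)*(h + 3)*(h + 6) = h^3 + 7*h^2 - 36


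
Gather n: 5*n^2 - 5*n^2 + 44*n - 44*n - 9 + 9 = 0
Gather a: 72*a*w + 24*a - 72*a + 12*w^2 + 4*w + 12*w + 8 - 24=a*(72*w - 48) + 12*w^2 + 16*w - 16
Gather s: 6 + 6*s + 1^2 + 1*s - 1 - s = 6*s + 6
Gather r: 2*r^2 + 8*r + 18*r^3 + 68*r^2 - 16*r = 18*r^3 + 70*r^2 - 8*r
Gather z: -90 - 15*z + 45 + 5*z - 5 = -10*z - 50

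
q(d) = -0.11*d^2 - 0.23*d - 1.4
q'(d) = -0.22*d - 0.23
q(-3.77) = -2.10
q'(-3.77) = 0.60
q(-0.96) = -1.28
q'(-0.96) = -0.02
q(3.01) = -3.09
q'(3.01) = -0.89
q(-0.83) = -1.28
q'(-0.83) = -0.05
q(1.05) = -1.76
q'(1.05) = -0.46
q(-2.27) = -1.44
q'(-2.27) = 0.27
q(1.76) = -2.15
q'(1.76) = -0.62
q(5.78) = -6.40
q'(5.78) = -1.50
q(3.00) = -3.08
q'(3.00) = -0.89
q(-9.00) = -8.24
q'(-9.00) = 1.75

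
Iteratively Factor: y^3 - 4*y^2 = (y - 4)*(y^2) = y*(y - 4)*(y)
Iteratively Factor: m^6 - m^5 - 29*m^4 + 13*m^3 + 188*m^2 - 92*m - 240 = (m + 1)*(m^5 - 2*m^4 - 27*m^3 + 40*m^2 + 148*m - 240) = (m - 2)*(m + 1)*(m^4 - 27*m^2 - 14*m + 120) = (m - 2)*(m + 1)*(m + 3)*(m^3 - 3*m^2 - 18*m + 40) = (m - 2)*(m + 1)*(m + 3)*(m + 4)*(m^2 - 7*m + 10) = (m - 2)^2*(m + 1)*(m + 3)*(m + 4)*(m - 5)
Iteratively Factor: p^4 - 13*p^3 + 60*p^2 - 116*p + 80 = (p - 5)*(p^3 - 8*p^2 + 20*p - 16) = (p - 5)*(p - 4)*(p^2 - 4*p + 4) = (p - 5)*(p - 4)*(p - 2)*(p - 2)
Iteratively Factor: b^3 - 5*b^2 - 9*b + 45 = (b - 5)*(b^2 - 9) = (b - 5)*(b - 3)*(b + 3)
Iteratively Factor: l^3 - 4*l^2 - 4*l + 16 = (l - 2)*(l^2 - 2*l - 8) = (l - 4)*(l - 2)*(l + 2)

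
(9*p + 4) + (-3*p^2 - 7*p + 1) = -3*p^2 + 2*p + 5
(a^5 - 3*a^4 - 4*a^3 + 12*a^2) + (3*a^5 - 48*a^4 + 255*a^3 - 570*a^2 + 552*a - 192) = 4*a^5 - 51*a^4 + 251*a^3 - 558*a^2 + 552*a - 192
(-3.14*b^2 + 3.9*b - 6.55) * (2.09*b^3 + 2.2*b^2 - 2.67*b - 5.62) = -6.5626*b^5 + 1.243*b^4 + 3.2743*b^3 - 7.1762*b^2 - 4.4295*b + 36.811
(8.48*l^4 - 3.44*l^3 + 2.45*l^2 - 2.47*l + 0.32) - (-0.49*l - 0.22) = 8.48*l^4 - 3.44*l^3 + 2.45*l^2 - 1.98*l + 0.54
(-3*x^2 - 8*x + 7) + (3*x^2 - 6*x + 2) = 9 - 14*x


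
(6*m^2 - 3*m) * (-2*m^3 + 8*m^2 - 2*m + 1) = -12*m^5 + 54*m^4 - 36*m^3 + 12*m^2 - 3*m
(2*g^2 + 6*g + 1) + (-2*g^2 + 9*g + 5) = 15*g + 6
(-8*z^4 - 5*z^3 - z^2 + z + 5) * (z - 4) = -8*z^5 + 27*z^4 + 19*z^3 + 5*z^2 + z - 20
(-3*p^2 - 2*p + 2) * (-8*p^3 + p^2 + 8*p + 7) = 24*p^5 + 13*p^4 - 42*p^3 - 35*p^2 + 2*p + 14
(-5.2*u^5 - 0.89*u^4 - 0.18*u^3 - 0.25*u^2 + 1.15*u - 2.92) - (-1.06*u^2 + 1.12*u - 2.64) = -5.2*u^5 - 0.89*u^4 - 0.18*u^3 + 0.81*u^2 + 0.0299999999999998*u - 0.28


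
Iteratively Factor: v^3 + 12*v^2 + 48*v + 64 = (v + 4)*(v^2 + 8*v + 16) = (v + 4)^2*(v + 4)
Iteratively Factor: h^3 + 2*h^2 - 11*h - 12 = (h - 3)*(h^2 + 5*h + 4) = (h - 3)*(h + 1)*(h + 4)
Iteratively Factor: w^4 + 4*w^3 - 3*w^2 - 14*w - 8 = (w + 4)*(w^3 - 3*w - 2) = (w + 1)*(w + 4)*(w^2 - w - 2) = (w - 2)*(w + 1)*(w + 4)*(w + 1)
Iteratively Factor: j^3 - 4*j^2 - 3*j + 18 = (j - 3)*(j^2 - j - 6) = (j - 3)*(j + 2)*(j - 3)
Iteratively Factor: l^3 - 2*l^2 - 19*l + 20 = (l + 4)*(l^2 - 6*l + 5) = (l - 5)*(l + 4)*(l - 1)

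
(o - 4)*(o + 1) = o^2 - 3*o - 4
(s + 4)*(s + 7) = s^2 + 11*s + 28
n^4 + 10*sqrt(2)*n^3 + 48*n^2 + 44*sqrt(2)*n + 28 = (n + sqrt(2))^3*(n + 7*sqrt(2))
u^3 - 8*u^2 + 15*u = u*(u - 5)*(u - 3)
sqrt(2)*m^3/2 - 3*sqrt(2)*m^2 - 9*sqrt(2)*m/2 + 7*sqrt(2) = (m - 7)*(m - 1)*(sqrt(2)*m/2 + sqrt(2))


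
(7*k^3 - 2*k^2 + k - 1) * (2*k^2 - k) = 14*k^5 - 11*k^4 + 4*k^3 - 3*k^2 + k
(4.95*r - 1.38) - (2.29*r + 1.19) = 2.66*r - 2.57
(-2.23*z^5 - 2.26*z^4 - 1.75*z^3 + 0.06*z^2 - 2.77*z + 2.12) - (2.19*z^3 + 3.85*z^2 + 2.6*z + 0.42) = -2.23*z^5 - 2.26*z^4 - 3.94*z^3 - 3.79*z^2 - 5.37*z + 1.7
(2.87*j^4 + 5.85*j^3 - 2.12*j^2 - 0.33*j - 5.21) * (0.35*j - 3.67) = 1.0045*j^5 - 8.4854*j^4 - 22.2115*j^3 + 7.6649*j^2 - 0.6124*j + 19.1207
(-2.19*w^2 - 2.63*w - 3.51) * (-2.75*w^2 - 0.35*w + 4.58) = 6.0225*w^4 + 7.999*w^3 + 0.542799999999999*w^2 - 10.8169*w - 16.0758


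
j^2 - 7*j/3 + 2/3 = (j - 2)*(j - 1/3)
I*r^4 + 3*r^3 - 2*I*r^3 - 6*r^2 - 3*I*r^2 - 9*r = r*(r - 3)*(r - 3*I)*(I*r + I)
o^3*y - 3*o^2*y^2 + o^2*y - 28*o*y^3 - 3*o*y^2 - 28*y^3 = (o - 7*y)*(o + 4*y)*(o*y + y)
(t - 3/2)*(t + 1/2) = t^2 - t - 3/4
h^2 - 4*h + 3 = (h - 3)*(h - 1)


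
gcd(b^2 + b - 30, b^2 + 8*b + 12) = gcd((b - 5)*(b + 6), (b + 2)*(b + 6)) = b + 6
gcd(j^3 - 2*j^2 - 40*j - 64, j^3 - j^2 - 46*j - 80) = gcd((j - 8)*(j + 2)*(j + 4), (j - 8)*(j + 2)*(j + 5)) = j^2 - 6*j - 16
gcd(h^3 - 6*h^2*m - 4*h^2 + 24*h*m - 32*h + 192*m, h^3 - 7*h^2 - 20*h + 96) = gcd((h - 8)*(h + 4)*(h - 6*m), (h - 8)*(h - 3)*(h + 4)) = h^2 - 4*h - 32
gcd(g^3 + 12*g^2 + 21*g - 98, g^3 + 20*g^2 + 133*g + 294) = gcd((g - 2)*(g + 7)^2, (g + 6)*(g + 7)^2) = g^2 + 14*g + 49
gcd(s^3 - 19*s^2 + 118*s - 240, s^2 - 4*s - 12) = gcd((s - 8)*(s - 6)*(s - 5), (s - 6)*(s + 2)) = s - 6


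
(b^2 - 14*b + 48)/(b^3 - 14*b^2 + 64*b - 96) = (b - 8)/(b^2 - 8*b + 16)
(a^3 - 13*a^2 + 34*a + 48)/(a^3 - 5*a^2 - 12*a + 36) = (a^2 - 7*a - 8)/(a^2 + a - 6)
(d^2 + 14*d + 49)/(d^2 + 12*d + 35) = (d + 7)/(d + 5)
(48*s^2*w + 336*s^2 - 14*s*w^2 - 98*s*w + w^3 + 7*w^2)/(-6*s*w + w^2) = -8*s - 56*s/w + w + 7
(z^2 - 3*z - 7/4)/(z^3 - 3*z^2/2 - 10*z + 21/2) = (z + 1/2)/(z^2 + 2*z - 3)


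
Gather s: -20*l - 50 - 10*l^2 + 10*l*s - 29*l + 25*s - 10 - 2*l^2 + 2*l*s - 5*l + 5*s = -12*l^2 - 54*l + s*(12*l + 30) - 60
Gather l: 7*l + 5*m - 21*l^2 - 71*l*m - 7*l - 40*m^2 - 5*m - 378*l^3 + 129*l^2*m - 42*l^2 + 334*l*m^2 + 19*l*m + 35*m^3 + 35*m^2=-378*l^3 + l^2*(129*m - 63) + l*(334*m^2 - 52*m) + 35*m^3 - 5*m^2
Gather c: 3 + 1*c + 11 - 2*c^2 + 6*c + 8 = -2*c^2 + 7*c + 22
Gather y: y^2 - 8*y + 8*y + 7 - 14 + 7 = y^2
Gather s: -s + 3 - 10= -s - 7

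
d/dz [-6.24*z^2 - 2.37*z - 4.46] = -12.48*z - 2.37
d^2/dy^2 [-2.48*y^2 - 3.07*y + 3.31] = -4.96000000000000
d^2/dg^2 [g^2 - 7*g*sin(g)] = 7*g*sin(g) - 14*cos(g) + 2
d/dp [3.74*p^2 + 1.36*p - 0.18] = 7.48*p + 1.36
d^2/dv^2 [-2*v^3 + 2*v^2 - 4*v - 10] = 4 - 12*v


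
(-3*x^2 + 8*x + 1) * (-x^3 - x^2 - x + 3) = 3*x^5 - 5*x^4 - 6*x^3 - 18*x^2 + 23*x + 3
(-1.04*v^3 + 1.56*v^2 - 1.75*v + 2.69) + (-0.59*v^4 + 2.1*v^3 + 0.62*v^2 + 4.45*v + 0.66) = -0.59*v^4 + 1.06*v^3 + 2.18*v^2 + 2.7*v + 3.35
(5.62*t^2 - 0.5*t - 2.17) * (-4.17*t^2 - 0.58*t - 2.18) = -23.4354*t^4 - 1.1746*t^3 - 2.9127*t^2 + 2.3486*t + 4.7306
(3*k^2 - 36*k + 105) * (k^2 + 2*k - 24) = 3*k^4 - 30*k^3 - 39*k^2 + 1074*k - 2520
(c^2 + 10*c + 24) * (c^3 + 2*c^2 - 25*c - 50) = c^5 + 12*c^4 + 19*c^3 - 252*c^2 - 1100*c - 1200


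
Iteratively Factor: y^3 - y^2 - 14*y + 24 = (y - 2)*(y^2 + y - 12) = (y - 3)*(y - 2)*(y + 4)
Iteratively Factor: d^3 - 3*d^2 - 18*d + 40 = (d - 2)*(d^2 - d - 20) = (d - 2)*(d + 4)*(d - 5)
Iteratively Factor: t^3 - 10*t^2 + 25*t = (t - 5)*(t^2 - 5*t) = t*(t - 5)*(t - 5)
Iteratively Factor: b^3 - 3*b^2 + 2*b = (b - 2)*(b^2 - b) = b*(b - 2)*(b - 1)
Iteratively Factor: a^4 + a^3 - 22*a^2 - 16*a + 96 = (a - 4)*(a^3 + 5*a^2 - 2*a - 24) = (a - 4)*(a + 4)*(a^2 + a - 6) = (a - 4)*(a - 2)*(a + 4)*(a + 3)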